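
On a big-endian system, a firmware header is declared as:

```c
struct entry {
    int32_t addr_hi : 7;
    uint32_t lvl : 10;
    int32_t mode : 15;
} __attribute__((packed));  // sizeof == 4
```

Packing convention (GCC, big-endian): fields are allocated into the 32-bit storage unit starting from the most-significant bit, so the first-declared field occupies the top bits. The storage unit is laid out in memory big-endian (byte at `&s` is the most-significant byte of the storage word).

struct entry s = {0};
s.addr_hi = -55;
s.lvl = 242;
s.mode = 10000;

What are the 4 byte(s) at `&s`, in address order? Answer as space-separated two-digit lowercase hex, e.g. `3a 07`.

[25+:7] addr_hi=-55 & 0x7f = 0x49; word=0x92000000
[15+:10] lvl=242 & 0x3ff = 0xf2; word=0x92790000
[0+:15] mode=10000 & 0x7fff = 0x2710; word=0x92792710
word = 0x92792710 → big-endian bytes:
  [0]=0x92  [1]=0x79  [2]=0x27  [3]=0x10

92 79 27 10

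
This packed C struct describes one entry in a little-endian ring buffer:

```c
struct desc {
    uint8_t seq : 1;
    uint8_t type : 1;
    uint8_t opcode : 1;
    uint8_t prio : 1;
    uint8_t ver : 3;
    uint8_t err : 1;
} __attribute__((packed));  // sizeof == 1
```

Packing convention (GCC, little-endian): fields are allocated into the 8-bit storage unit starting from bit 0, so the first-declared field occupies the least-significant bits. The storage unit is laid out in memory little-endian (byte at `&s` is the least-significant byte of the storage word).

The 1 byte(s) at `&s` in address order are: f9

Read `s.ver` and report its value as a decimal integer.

7

[0]=0xf9 (little-endian) → word 0xf9
seq:1 @ bit 0 → (0xf9>>0)&0x1 = 0x1
type:1 @ bit 1 → (0xf9>>1)&0x1 = 0x0
opcode:1 @ bit 2 → (0xf9>>2)&0x1 = 0x0
prio:1 @ bit 3 → (0xf9>>3)&0x1 = 0x1
ver:3 @ bit 4 → (0xf9>>4)&0x7 = 0x7  ←
err:1 @ bit 7 → (0xf9>>7)&0x1 = 0x1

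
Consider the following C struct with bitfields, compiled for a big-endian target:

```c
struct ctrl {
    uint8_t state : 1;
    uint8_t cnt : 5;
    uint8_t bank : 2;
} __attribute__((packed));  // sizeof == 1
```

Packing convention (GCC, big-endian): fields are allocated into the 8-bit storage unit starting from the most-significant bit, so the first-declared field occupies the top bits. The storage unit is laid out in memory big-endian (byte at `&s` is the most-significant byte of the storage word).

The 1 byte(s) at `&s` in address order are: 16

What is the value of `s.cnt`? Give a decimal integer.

5

[0]=0x16 (big-endian) → word 0x16
state [7+:1] = (word>>7) & 0x1 = 0
cnt [2+:5] = (word>>2) & 0x1f = 5  ←
bank [0+:2] = (word>>0) & 0x3 = 2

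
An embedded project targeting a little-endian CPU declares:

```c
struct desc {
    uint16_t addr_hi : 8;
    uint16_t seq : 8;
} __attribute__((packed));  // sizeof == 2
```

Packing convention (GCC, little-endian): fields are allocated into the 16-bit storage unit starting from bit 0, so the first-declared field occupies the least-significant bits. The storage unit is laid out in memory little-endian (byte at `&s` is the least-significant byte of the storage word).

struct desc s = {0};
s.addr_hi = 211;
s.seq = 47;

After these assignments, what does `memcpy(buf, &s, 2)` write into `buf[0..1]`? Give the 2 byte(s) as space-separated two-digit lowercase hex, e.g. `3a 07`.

addr_hi (8b) val=211 bits=0xd3 at bit 0: 0x00d3
seq (8b) val=47 bits=0x2f at bit 8: 0x2fd3
word = 0x2fd3 → little-endian bytes:
  [0]=0xd3  [1]=0x2f

d3 2f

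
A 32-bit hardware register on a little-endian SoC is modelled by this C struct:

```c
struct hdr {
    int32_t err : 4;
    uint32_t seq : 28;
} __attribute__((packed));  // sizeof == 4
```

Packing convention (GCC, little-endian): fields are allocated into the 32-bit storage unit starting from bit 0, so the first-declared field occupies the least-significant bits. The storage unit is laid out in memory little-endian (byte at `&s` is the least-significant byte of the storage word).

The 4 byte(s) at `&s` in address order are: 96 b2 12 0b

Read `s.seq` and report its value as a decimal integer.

[0]=0x96 [1]=0xb2 [2]=0x12 [3]=0x0b (little-endian) → word 0x0b12b296
err:4 @ bit 0 → (0x0b12b296>>0)&0xf = 0x6
seq:28 @ bit 4 → (0x0b12b296>>4)&0xfffffff = 0xb12b29  ←

11610921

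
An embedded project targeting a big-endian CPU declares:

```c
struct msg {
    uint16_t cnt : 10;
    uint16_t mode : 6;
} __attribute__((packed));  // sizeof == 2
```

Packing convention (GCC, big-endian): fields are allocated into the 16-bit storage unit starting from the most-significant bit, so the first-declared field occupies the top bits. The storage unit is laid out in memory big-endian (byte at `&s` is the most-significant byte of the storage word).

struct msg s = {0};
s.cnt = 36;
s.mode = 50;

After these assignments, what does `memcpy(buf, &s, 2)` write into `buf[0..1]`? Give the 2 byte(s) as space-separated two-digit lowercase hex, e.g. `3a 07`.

[6+:10] cnt=36 & 0x3ff = 0x24; word=0x0900
[0+:6] mode=50 & 0x3f = 0x32; word=0x0932
word = 0x0932 → big-endian bytes:
  [0]=0x09  [1]=0x32

09 32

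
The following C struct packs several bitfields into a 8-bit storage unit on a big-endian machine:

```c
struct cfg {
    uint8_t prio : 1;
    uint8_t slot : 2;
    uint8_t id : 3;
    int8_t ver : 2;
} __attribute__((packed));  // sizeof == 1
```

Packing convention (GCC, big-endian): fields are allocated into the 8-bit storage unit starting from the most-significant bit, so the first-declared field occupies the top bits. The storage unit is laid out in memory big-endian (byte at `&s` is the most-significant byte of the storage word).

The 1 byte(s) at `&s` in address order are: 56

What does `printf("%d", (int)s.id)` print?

5

[0]=0x56 (big-endian) → word 0x56
prio:1 @ bit 7 → (0x56>>7)&0x1 = 0x0
slot:2 @ bit 5 → (0x56>>5)&0x3 = 0x2
id:3 @ bit 2 → (0x56>>2)&0x7 = 0x5  ←
ver:2 @ bit 0 → (0x56>>0)&0x3 = 0x2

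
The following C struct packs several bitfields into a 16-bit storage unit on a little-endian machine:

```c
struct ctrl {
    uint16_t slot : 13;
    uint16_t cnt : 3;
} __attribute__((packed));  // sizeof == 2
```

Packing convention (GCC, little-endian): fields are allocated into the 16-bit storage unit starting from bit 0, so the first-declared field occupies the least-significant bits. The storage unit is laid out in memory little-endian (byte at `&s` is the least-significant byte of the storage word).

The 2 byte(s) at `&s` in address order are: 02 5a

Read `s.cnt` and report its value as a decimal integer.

[0]=0x02 [1]=0x5a (little-endian) → word 0x5a02
slot:13 @ bit 0 → (0x5a02>>0)&0x1fff = 0x1a02
cnt:3 @ bit 13 → (0x5a02>>13)&0x7 = 0x2  ←

2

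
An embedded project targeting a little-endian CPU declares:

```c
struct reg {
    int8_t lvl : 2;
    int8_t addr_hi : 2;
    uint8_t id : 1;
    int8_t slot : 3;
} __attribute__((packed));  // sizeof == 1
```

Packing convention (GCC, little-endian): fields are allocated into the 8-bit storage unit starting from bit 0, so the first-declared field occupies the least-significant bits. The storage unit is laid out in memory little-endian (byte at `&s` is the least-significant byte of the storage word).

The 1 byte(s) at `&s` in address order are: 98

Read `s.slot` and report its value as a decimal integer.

[0]=0x98 (little-endian) → word 0x98
lvl [0+:2] = (word>>0) & 0x3 = 0
addr_hi [2+:2] = (word>>2) & 0x3 = 2
id [4+:1] = (word>>4) & 0x1 = 1
slot [5+:3] = (word>>5) & 0x7 = 4  ←
slot signed 3b, MSB=1: 4 - 8 = -4

-4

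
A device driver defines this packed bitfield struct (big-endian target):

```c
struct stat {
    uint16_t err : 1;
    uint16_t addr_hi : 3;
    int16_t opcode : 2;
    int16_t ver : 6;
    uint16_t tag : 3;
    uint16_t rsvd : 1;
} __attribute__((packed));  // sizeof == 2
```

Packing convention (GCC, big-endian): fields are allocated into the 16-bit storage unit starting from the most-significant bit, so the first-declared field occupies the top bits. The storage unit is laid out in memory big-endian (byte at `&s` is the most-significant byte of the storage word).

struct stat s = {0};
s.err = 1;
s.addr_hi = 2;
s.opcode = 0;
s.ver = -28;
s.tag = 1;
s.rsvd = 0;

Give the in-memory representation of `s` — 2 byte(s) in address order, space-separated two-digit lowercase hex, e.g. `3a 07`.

err:1 = 1 → 0x1 << 15 → word 0x8000
addr_hi:3 = 2 → 0x2 << 12 → word 0xa000
opcode:2 = 0 → 0x0 << 10 → word 0xa000
ver:6 = -28 → 0x24 << 4 → word 0xa240
tag:3 = 1 → 0x1 << 1 → word 0xa242
rsvd:1 = 0 → 0x0 << 0 → word 0xa242
word = 0xa242 → big-endian bytes:
  [0]=0xa2  [1]=0x42

a2 42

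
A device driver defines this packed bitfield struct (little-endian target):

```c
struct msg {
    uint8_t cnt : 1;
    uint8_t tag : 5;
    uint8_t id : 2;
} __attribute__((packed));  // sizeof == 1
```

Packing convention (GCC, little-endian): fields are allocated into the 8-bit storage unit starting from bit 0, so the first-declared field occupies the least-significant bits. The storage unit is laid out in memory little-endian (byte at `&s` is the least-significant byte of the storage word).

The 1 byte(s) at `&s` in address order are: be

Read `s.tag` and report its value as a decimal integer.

31

[0]=0xbe (little-endian) → word 0xbe
cnt [0+:1] = (word>>0) & 0x1 = 0
tag [1+:5] = (word>>1) & 0x1f = 31  ←
id [6+:2] = (word>>6) & 0x3 = 2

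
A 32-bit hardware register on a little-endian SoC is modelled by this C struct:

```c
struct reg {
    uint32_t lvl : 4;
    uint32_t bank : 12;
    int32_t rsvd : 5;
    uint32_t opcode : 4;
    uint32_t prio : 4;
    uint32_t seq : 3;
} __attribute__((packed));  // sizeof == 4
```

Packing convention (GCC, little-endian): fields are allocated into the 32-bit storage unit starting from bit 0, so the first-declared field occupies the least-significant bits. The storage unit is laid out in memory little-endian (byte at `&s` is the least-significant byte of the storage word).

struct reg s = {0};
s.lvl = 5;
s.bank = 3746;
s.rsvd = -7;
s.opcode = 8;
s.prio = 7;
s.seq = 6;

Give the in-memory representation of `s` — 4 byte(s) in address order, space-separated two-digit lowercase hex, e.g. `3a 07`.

[0+:4] lvl=5 & 0xf = 0x5; word=0x00000005
[4+:12] bank=3746 & 0xfff = 0xea2; word=0x0000ea25
[16+:5] rsvd=-7 & 0x1f = 0x19; word=0x0019ea25
[21+:4] opcode=8 & 0xf = 0x8; word=0x0119ea25
[25+:4] prio=7 & 0xf = 0x7; word=0x0f19ea25
[29+:3] seq=6 & 0x7 = 0x6; word=0xcf19ea25
word = 0xcf19ea25 → little-endian bytes:
  [0]=0x25  [1]=0xea  [2]=0x19  [3]=0xcf

25 ea 19 cf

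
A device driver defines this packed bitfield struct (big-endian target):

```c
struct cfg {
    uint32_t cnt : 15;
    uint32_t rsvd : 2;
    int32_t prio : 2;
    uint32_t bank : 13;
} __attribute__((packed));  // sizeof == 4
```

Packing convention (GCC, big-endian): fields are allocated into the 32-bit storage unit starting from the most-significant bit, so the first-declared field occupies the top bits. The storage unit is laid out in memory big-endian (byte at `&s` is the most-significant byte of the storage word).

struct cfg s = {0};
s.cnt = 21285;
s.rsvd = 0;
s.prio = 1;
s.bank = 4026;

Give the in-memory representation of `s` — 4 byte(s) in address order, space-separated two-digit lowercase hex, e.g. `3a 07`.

[17+:15] cnt=21285 & 0x7fff = 0x5325; word=0xa64a0000
[15+:2] rsvd=0 & 0x3 = 0x0; word=0xa64a0000
[13+:2] prio=1 & 0x3 = 0x1; word=0xa64a2000
[0+:13] bank=4026 & 0x1fff = 0xfba; word=0xa64a2fba
word = 0xa64a2fba → big-endian bytes:
  [0]=0xa6  [1]=0x4a  [2]=0x2f  [3]=0xba

a6 4a 2f ba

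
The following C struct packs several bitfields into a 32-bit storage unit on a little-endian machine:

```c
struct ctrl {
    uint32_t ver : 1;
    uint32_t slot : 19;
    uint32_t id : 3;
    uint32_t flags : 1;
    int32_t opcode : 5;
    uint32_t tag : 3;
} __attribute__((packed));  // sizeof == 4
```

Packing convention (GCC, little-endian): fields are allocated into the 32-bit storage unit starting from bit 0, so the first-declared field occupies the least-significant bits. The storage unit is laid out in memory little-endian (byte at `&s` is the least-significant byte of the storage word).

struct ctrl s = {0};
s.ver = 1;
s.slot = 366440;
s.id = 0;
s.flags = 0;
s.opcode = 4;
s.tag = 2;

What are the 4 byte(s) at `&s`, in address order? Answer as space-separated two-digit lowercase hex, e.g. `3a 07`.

d1 2e 0b 44

ver (1b) val=1 bits=0x1 at bit 0: 0x00000001
slot (19b) val=366440 bits=0x59768 at bit 1: 0x000b2ed1
id (3b) val=0 bits=0x0 at bit 20: 0x000b2ed1
flags (1b) val=0 bits=0x0 at bit 23: 0x000b2ed1
opcode (5b) val=4 bits=0x4 at bit 24: 0x040b2ed1
tag (3b) val=2 bits=0x2 at bit 29: 0x440b2ed1
word = 0x440b2ed1 → little-endian bytes:
  [0]=0xd1  [1]=0x2e  [2]=0x0b  [3]=0x44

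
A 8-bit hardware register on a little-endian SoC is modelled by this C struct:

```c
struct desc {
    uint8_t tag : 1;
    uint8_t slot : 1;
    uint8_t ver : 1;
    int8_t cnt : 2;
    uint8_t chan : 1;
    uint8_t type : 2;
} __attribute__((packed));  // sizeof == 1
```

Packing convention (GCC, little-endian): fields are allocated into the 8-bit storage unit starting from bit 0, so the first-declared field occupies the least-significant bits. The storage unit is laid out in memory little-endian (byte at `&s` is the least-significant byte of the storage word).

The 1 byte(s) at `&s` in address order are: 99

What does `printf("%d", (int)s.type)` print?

[0]=0x99 (little-endian) → word 0x99
tag:1 @ bit 0 → (0x99>>0)&0x1 = 0x1
slot:1 @ bit 1 → (0x99>>1)&0x1 = 0x0
ver:1 @ bit 2 → (0x99>>2)&0x1 = 0x0
cnt:2 @ bit 3 → (0x99>>3)&0x3 = 0x3
chan:1 @ bit 5 → (0x99>>5)&0x1 = 0x0
type:2 @ bit 6 → (0x99>>6)&0x3 = 0x2  ←

2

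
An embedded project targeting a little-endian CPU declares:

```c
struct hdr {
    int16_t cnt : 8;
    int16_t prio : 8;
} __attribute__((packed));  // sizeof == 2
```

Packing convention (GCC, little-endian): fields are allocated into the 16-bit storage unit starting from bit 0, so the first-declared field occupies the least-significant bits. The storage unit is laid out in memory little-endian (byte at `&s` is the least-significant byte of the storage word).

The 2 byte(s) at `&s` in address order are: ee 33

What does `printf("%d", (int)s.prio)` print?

51

[0]=0xee [1]=0x33 (little-endian) → word 0x33ee
cnt:8 @ bit 0 → (0x33ee>>0)&0xff = 0xee
prio:8 @ bit 8 → (0x33ee>>8)&0xff = 0x33  ←
prio signed 8b, MSB=0: value = 51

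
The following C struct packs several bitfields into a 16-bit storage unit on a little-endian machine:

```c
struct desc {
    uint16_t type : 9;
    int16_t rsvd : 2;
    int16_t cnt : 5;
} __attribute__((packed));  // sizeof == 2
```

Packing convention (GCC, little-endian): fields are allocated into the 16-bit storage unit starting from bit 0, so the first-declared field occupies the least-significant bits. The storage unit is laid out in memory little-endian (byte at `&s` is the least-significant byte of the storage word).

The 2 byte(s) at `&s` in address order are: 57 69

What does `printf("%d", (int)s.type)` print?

343

[0]=0x57 [1]=0x69 (little-endian) → word 0x6957
type:9 @ bit 0 → (0x6957>>0)&0x1ff = 0x157  ←
rsvd:2 @ bit 9 → (0x6957>>9)&0x3 = 0x0
cnt:5 @ bit 11 → (0x6957>>11)&0x1f = 0xd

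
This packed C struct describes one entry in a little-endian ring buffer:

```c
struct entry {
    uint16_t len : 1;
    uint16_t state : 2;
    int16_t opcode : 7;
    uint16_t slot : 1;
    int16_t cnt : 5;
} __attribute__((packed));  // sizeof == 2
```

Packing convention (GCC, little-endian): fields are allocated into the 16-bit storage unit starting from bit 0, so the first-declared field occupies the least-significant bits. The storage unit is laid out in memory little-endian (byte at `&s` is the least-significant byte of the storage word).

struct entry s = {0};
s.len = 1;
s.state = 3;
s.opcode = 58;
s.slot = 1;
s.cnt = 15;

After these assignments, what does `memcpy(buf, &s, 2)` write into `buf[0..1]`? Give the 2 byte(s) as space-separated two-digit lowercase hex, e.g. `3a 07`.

d7 7d

len (1b) val=1 bits=0x1 at bit 0: 0x0001
state (2b) val=3 bits=0x3 at bit 1: 0x0007
opcode (7b) val=58 bits=0x3a at bit 3: 0x01d7
slot (1b) val=1 bits=0x1 at bit 10: 0x05d7
cnt (5b) val=15 bits=0xf at bit 11: 0x7dd7
word = 0x7dd7 → little-endian bytes:
  [0]=0xd7  [1]=0x7d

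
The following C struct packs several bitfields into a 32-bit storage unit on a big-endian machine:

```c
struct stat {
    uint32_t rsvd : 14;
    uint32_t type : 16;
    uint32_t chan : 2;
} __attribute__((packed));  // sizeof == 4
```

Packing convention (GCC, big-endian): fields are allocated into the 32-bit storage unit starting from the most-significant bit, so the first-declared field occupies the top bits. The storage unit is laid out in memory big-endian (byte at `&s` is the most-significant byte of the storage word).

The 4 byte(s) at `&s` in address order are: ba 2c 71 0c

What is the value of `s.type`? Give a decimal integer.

7235

[0]=0xba [1]=0x2c [2]=0x71 [3]=0x0c (big-endian) → word 0xba2c710c
rsvd [18+:14] = (word>>18) & 0x3fff = 11915
type [2+:16] = (word>>2) & 0xffff = 7235  ←
chan [0+:2] = (word>>0) & 0x3 = 0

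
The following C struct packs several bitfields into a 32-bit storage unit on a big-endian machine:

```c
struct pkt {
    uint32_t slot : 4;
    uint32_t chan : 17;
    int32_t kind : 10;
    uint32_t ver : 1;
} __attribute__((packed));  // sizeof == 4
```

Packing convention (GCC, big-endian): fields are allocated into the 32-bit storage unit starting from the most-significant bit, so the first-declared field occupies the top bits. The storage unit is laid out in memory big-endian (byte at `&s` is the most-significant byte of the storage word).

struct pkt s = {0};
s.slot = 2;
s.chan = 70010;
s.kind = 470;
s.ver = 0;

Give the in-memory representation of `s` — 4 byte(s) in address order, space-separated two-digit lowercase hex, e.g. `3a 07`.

28 8b d3 ac

[28+:4] slot=2 & 0xf = 0x2; word=0x20000000
[11+:17] chan=70010 & 0x1ffff = 0x1117a; word=0x288bd000
[1+:10] kind=470 & 0x3ff = 0x1d6; word=0x288bd3ac
[0+:1] ver=0 & 0x1 = 0x0; word=0x288bd3ac
word = 0x288bd3ac → big-endian bytes:
  [0]=0x28  [1]=0x8b  [2]=0xd3  [3]=0xac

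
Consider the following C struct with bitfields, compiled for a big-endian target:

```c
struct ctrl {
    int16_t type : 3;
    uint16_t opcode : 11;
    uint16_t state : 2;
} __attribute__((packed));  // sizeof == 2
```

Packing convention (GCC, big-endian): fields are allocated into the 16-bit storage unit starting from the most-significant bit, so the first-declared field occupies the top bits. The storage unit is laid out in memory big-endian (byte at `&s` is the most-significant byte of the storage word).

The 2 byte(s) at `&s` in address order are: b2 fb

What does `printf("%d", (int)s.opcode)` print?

[0]=0xb2 [1]=0xfb (big-endian) → word 0xb2fb
type [13+:3] = (word>>13) & 0x7 = 5
opcode [2+:11] = (word>>2) & 0x7ff = 1214  ←
state [0+:2] = (word>>0) & 0x3 = 3

1214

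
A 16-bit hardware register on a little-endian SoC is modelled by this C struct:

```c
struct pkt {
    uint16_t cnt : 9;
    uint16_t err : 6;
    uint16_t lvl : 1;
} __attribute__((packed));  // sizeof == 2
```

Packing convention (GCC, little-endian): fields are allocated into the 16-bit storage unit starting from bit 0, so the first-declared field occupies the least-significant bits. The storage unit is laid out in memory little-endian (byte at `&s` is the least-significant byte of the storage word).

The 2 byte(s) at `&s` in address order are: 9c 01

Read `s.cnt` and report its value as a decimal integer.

[0]=0x9c [1]=0x01 (little-endian) → word 0x019c
cnt:9 @ bit 0 → (0x019c>>0)&0x1ff = 0x19c  ←
err:6 @ bit 9 → (0x019c>>9)&0x3f = 0x0
lvl:1 @ bit 15 → (0x019c>>15)&0x1 = 0x0

412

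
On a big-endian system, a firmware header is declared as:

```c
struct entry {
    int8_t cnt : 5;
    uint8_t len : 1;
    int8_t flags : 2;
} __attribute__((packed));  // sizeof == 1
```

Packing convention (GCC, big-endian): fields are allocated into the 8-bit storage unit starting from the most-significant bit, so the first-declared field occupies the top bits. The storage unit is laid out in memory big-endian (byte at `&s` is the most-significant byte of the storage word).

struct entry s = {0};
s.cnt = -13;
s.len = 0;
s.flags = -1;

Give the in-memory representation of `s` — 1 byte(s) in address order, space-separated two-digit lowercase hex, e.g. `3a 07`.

[3+:5] cnt=-13 & 0x1f = 0x13; word=0x98
[2+:1] len=0 & 0x1 = 0x0; word=0x98
[0+:2] flags=-1 & 0x3 = 0x3; word=0x9b
word = 0x9b → big-endian bytes:
  [0]=0x9b

9b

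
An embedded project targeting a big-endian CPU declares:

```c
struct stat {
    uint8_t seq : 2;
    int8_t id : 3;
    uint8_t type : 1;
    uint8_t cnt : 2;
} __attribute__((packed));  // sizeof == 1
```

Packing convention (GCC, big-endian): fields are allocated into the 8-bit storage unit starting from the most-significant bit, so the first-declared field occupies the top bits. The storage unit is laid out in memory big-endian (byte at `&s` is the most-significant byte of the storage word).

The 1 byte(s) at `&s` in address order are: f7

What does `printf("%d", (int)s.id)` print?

-2

[0]=0xf7 (big-endian) → word 0xf7
seq:2 @ bit 6 → (0xf7>>6)&0x3 = 0x3
id:3 @ bit 3 → (0xf7>>3)&0x7 = 0x6  ←
type:1 @ bit 2 → (0xf7>>2)&0x1 = 0x1
cnt:2 @ bit 0 → (0xf7>>0)&0x3 = 0x3
id signed 3b, MSB=1: 6 - 8 = -2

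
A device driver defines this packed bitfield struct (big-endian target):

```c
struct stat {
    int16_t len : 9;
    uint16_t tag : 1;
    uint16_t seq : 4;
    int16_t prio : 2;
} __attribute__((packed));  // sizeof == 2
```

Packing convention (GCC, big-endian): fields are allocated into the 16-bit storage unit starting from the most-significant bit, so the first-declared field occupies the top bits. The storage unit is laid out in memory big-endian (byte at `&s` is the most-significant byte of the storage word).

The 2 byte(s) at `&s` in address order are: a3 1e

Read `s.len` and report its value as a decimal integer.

[0]=0xa3 [1]=0x1e (big-endian) → word 0xa31e
len [7+:9] = (word>>7) & 0x1ff = 326  ←
tag [6+:1] = (word>>6) & 0x1 = 0
seq [2+:4] = (word>>2) & 0xf = 7
prio [0+:2] = (word>>0) & 0x3 = 2
len signed 9b, MSB=1: 326 - 512 = -186

-186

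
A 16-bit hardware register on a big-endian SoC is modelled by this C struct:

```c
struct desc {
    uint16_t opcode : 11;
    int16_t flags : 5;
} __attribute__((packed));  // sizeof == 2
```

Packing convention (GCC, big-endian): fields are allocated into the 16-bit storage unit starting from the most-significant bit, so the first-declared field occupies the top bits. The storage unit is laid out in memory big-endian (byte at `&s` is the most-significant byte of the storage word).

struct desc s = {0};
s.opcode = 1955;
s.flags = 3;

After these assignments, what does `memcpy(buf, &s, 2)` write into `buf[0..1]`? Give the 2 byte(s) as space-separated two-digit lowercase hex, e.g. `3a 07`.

f4 63

opcode (11b) val=1955 bits=0x7a3 at bit 5: 0xf460
flags (5b) val=3 bits=0x3 at bit 0: 0xf463
word = 0xf463 → big-endian bytes:
  [0]=0xf4  [1]=0x63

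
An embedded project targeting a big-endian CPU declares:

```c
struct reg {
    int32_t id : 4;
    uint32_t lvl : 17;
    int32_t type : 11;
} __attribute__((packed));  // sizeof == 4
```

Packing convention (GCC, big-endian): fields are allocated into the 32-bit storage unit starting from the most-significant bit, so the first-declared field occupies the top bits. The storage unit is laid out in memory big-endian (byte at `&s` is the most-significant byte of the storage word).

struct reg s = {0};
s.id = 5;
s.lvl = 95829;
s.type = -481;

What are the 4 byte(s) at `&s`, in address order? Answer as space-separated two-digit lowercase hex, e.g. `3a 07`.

id:4 = 5 → 0x5 << 28 → word 0x50000000
lvl:17 = 95829 → 0x17655 << 11 → word 0x5bb2a800
type:11 = -481 → 0x61f << 0 → word 0x5bb2ae1f
word = 0x5bb2ae1f → big-endian bytes:
  [0]=0x5b  [1]=0xb2  [2]=0xae  [3]=0x1f

5b b2 ae 1f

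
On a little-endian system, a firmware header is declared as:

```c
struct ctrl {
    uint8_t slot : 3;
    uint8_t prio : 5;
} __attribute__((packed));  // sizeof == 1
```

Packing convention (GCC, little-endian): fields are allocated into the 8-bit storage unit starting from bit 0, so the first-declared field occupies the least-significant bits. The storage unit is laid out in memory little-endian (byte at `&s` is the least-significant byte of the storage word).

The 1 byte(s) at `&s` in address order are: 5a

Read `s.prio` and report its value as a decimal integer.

[0]=0x5a (little-endian) → word 0x5a
slot [0+:3] = (word>>0) & 0x7 = 2
prio [3+:5] = (word>>3) & 0x1f = 11  ←

11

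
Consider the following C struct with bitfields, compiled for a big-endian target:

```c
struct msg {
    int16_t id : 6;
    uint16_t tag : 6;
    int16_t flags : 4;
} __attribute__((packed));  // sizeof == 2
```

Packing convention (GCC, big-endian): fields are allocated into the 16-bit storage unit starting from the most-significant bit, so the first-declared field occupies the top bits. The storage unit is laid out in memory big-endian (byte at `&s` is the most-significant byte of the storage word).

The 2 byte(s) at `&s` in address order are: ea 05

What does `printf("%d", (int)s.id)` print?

[0]=0xea [1]=0x05 (big-endian) → word 0xea05
id:6 @ bit 10 → (0xea05>>10)&0x3f = 0x3a  ←
tag:6 @ bit 4 → (0xea05>>4)&0x3f = 0x20
flags:4 @ bit 0 → (0xea05>>0)&0xf = 0x5
id signed 6b, MSB=1: 58 - 64 = -6

-6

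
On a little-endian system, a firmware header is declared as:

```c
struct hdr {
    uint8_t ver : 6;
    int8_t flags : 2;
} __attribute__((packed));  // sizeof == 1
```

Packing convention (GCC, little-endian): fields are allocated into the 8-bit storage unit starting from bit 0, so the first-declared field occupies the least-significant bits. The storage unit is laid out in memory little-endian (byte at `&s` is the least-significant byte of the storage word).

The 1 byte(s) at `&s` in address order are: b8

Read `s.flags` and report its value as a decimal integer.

[0]=0xb8 (little-endian) → word 0xb8
ver [0+:6] = (word>>0) & 0x3f = 56
flags [6+:2] = (word>>6) & 0x3 = 2  ←
flags signed 2b, MSB=1: 2 - 4 = -2

-2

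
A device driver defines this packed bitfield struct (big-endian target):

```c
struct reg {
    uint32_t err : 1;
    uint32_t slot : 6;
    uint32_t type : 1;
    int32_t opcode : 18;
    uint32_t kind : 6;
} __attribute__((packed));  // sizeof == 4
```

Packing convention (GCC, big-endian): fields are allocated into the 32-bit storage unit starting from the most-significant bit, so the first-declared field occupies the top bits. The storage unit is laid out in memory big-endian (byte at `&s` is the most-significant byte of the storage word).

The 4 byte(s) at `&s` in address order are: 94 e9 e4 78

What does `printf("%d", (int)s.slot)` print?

[0]=0x94 [1]=0xe9 [2]=0xe4 [3]=0x78 (big-endian) → word 0x94e9e478
err:1 @ bit 31 → (0x94e9e478>>31)&0x1 = 0x1
slot:6 @ bit 25 → (0x94e9e478>>25)&0x3f = 0xa  ←
type:1 @ bit 24 → (0x94e9e478>>24)&0x1 = 0x0
opcode:18 @ bit 6 → (0x94e9e478>>6)&0x3ffff = 0x3a791
kind:6 @ bit 0 → (0x94e9e478>>0)&0x3f = 0x38

10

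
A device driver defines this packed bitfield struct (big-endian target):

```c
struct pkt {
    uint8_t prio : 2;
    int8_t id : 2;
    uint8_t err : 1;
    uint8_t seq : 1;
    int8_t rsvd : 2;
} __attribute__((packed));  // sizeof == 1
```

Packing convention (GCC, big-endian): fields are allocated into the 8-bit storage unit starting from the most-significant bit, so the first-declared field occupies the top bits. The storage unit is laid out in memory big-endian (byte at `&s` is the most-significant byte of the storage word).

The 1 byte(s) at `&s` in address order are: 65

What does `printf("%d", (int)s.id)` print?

-2

[0]=0x65 (big-endian) → word 0x65
prio:2 @ bit 6 → (0x65>>6)&0x3 = 0x1
id:2 @ bit 4 → (0x65>>4)&0x3 = 0x2  ←
err:1 @ bit 3 → (0x65>>3)&0x1 = 0x0
seq:1 @ bit 2 → (0x65>>2)&0x1 = 0x1
rsvd:2 @ bit 0 → (0x65>>0)&0x3 = 0x1
id signed 2b, MSB=1: 2 - 4 = -2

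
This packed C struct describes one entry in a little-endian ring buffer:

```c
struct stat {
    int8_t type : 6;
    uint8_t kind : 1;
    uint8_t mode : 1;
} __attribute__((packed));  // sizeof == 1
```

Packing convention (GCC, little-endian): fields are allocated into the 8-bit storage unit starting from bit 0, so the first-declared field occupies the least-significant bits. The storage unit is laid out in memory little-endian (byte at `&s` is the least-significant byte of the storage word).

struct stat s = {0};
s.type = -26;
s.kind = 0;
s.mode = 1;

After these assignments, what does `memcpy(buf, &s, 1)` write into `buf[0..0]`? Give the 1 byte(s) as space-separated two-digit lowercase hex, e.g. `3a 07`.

type (6b) val=-26 bits=0x26 at bit 0: 0x26
kind (1b) val=0 bits=0x0 at bit 6: 0x26
mode (1b) val=1 bits=0x1 at bit 7: 0xa6
word = 0xa6 → little-endian bytes:
  [0]=0xa6

a6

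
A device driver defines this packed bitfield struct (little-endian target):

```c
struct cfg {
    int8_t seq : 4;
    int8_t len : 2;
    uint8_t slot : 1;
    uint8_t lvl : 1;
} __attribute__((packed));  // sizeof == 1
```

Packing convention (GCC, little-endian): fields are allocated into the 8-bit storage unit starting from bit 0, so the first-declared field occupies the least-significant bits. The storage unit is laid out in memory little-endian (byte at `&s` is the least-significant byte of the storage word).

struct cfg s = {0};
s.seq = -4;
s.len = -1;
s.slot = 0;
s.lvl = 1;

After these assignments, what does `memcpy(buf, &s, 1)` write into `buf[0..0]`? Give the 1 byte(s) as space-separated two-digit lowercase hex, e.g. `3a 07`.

seq (4b) val=-4 bits=0xc at bit 0: 0x0c
len (2b) val=-1 bits=0x3 at bit 4: 0x3c
slot (1b) val=0 bits=0x0 at bit 6: 0x3c
lvl (1b) val=1 bits=0x1 at bit 7: 0xbc
word = 0xbc → little-endian bytes:
  [0]=0xbc

bc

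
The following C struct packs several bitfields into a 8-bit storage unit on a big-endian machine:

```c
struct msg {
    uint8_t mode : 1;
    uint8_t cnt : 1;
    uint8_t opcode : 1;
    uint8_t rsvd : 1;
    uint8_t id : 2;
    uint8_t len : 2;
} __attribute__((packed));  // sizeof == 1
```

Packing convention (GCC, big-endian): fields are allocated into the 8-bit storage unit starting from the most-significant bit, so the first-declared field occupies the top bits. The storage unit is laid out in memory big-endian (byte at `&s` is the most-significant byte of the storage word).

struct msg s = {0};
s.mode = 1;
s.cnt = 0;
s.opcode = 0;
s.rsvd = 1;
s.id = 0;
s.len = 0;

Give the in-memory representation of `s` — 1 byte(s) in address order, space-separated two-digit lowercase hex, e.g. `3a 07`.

90

mode:1 = 1 → 0x1 << 7 → word 0x80
cnt:1 = 0 → 0x0 << 6 → word 0x80
opcode:1 = 0 → 0x0 << 5 → word 0x80
rsvd:1 = 1 → 0x1 << 4 → word 0x90
id:2 = 0 → 0x0 << 2 → word 0x90
len:2 = 0 → 0x0 << 0 → word 0x90
word = 0x90 → big-endian bytes:
  [0]=0x90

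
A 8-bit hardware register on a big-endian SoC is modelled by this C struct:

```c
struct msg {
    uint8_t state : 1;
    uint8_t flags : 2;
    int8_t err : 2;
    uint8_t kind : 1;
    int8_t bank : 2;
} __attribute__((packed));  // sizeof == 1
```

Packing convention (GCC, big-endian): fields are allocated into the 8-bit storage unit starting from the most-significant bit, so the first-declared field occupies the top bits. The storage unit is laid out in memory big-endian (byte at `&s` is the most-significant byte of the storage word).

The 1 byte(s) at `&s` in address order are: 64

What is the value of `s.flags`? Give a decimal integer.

[0]=0x64 (big-endian) → word 0x64
state:1 @ bit 7 → (0x64>>7)&0x1 = 0x0
flags:2 @ bit 5 → (0x64>>5)&0x3 = 0x3  ←
err:2 @ bit 3 → (0x64>>3)&0x3 = 0x0
kind:1 @ bit 2 → (0x64>>2)&0x1 = 0x1
bank:2 @ bit 0 → (0x64>>0)&0x3 = 0x0

3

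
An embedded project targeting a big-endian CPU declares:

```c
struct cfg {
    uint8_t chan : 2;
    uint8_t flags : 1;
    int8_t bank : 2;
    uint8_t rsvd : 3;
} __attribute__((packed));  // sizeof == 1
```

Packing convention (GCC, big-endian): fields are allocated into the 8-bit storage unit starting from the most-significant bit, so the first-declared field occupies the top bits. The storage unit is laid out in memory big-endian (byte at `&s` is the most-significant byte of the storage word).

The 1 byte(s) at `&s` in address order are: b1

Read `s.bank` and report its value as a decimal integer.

[0]=0xb1 (big-endian) → word 0xb1
chan:2 @ bit 6 → (0xb1>>6)&0x3 = 0x2
flags:1 @ bit 5 → (0xb1>>5)&0x1 = 0x1
bank:2 @ bit 3 → (0xb1>>3)&0x3 = 0x2  ←
rsvd:3 @ bit 0 → (0xb1>>0)&0x7 = 0x1
bank signed 2b, MSB=1: 2 - 4 = -2

-2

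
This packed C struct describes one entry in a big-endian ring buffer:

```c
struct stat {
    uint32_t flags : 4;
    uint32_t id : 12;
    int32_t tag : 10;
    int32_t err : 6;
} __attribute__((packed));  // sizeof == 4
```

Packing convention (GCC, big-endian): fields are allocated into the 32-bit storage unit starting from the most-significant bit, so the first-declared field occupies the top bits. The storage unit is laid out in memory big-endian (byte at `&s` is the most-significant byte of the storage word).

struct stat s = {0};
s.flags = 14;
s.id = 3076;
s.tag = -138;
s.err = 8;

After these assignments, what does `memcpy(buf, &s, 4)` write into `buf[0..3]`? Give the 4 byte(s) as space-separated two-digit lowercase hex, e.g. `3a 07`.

flags:4 = 14 → 0xe << 28 → word 0xe0000000
id:12 = 3076 → 0xc04 << 16 → word 0xec040000
tag:10 = -138 → 0x376 << 6 → word 0xec04dd80
err:6 = 8 → 0x8 << 0 → word 0xec04dd88
word = 0xec04dd88 → big-endian bytes:
  [0]=0xec  [1]=0x04  [2]=0xdd  [3]=0x88

ec 04 dd 88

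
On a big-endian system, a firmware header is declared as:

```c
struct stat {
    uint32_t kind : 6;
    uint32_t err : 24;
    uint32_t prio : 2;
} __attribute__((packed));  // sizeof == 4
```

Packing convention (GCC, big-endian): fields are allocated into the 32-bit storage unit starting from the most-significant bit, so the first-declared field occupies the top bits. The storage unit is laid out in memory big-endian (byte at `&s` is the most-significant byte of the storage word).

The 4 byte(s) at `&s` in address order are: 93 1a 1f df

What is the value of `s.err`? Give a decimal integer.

13010935

[0]=0x93 [1]=0x1a [2]=0x1f [3]=0xdf (big-endian) → word 0x931a1fdf
kind [26+:6] = (word>>26) & 0x3f = 36
err [2+:24] = (word>>2) & 0xffffff = 13010935  ←
prio [0+:2] = (word>>0) & 0x3 = 3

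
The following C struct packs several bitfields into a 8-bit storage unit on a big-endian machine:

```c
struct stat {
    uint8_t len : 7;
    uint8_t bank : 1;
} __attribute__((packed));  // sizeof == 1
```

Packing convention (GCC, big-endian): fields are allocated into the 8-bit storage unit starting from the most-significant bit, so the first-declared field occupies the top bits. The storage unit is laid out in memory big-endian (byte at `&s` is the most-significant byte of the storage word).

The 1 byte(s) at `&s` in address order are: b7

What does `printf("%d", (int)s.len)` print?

91

[0]=0xb7 (big-endian) → word 0xb7
len:7 @ bit 1 → (0xb7>>1)&0x7f = 0x5b  ←
bank:1 @ bit 0 → (0xb7>>0)&0x1 = 0x1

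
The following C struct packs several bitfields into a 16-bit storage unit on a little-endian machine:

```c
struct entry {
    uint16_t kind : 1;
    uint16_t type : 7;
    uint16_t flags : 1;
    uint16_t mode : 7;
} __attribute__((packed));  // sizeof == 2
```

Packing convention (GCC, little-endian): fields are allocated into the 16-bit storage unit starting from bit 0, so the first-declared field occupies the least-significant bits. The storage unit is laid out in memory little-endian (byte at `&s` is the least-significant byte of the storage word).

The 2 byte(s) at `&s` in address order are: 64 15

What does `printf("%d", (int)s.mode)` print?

10

[0]=0x64 [1]=0x15 (little-endian) → word 0x1564
kind:1 @ bit 0 → (0x1564>>0)&0x1 = 0x0
type:7 @ bit 1 → (0x1564>>1)&0x7f = 0x32
flags:1 @ bit 8 → (0x1564>>8)&0x1 = 0x1
mode:7 @ bit 9 → (0x1564>>9)&0x7f = 0xa  ←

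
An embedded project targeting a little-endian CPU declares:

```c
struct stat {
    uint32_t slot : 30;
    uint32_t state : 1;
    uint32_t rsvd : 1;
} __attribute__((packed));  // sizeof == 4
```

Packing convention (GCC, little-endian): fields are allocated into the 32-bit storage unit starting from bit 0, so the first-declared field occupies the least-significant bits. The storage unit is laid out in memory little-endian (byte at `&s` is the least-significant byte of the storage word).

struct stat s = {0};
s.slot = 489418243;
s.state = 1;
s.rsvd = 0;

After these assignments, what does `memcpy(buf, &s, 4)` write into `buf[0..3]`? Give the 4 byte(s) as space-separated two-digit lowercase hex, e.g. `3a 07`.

slot (30b) val=489418243 bits=0x1d2bee03 at bit 0: 0x1d2bee03
state (1b) val=1 bits=0x1 at bit 30: 0x5d2bee03
rsvd (1b) val=0 bits=0x0 at bit 31: 0x5d2bee03
word = 0x5d2bee03 → little-endian bytes:
  [0]=0x03  [1]=0xee  [2]=0x2b  [3]=0x5d

03 ee 2b 5d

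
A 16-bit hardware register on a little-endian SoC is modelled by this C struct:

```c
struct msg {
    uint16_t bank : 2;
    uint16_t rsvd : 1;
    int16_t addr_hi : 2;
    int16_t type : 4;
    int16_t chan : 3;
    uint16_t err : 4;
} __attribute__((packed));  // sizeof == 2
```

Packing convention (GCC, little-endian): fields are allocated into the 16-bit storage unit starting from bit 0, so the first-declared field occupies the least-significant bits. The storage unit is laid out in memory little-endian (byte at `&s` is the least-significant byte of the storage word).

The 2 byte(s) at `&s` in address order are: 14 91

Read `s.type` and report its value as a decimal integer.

[0]=0x14 [1]=0x91 (little-endian) → word 0x9114
bank:2 @ bit 0 → (0x9114>>0)&0x3 = 0x0
rsvd:1 @ bit 2 → (0x9114>>2)&0x1 = 0x1
addr_hi:2 @ bit 3 → (0x9114>>3)&0x3 = 0x2
type:4 @ bit 5 → (0x9114>>5)&0xf = 0x8  ←
chan:3 @ bit 9 → (0x9114>>9)&0x7 = 0x0
err:4 @ bit 12 → (0x9114>>12)&0xf = 0x9
type signed 4b, MSB=1: 8 - 16 = -8

-8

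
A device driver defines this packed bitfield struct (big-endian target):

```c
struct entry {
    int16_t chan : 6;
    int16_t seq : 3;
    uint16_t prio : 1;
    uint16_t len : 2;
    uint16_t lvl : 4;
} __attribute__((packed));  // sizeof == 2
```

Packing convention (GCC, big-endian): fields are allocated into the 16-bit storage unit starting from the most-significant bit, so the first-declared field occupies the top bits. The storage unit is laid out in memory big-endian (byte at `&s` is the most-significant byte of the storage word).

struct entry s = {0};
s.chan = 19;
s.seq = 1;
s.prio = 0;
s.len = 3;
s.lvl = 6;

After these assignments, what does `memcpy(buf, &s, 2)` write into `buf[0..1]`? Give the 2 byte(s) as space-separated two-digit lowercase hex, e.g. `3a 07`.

chan:6 = 19 → 0x13 << 10 → word 0x4c00
seq:3 = 1 → 0x1 << 7 → word 0x4c80
prio:1 = 0 → 0x0 << 6 → word 0x4c80
len:2 = 3 → 0x3 << 4 → word 0x4cb0
lvl:4 = 6 → 0x6 << 0 → word 0x4cb6
word = 0x4cb6 → big-endian bytes:
  [0]=0x4c  [1]=0xb6

4c b6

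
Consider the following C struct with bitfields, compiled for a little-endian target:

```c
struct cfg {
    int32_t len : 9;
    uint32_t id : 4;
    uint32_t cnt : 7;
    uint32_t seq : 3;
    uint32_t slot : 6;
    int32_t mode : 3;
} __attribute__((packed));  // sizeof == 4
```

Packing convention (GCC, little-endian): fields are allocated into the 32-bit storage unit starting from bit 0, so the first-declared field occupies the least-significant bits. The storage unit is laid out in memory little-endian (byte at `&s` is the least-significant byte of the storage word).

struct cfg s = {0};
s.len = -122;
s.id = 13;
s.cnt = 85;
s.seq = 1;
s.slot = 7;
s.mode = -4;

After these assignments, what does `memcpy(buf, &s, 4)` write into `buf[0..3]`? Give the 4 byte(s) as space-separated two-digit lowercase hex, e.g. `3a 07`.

len:9 = -122 → 0x186 << 0 → word 0x00000186
id:4 = 13 → 0xd << 9 → word 0x00001b86
cnt:7 = 85 → 0x55 << 13 → word 0x000abb86
seq:3 = 1 → 0x1 << 20 → word 0x001abb86
slot:6 = 7 → 0x7 << 23 → word 0x039abb86
mode:3 = -4 → 0x4 << 29 → word 0x839abb86
word = 0x839abb86 → little-endian bytes:
  [0]=0x86  [1]=0xbb  [2]=0x9a  [3]=0x83

86 bb 9a 83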